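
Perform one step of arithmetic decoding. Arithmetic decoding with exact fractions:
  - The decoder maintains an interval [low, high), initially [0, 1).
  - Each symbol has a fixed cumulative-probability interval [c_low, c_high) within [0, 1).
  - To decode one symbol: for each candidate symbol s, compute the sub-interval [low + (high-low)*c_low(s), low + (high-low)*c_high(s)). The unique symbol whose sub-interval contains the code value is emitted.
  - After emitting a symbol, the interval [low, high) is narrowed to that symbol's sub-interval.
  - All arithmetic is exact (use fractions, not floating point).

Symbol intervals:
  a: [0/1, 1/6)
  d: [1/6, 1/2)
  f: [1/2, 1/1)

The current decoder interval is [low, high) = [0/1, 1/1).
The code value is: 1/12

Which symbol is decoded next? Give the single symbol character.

Answer: a

Derivation:
Interval width = high − low = 1/1 − 0/1 = 1/1
Scaled code = (code − low) / width = (1/12 − 0/1) / 1/1 = 1/12
  a: [0/1, 1/6) ← scaled code falls here ✓
  d: [1/6, 1/2) 
  f: [1/2, 1/1) 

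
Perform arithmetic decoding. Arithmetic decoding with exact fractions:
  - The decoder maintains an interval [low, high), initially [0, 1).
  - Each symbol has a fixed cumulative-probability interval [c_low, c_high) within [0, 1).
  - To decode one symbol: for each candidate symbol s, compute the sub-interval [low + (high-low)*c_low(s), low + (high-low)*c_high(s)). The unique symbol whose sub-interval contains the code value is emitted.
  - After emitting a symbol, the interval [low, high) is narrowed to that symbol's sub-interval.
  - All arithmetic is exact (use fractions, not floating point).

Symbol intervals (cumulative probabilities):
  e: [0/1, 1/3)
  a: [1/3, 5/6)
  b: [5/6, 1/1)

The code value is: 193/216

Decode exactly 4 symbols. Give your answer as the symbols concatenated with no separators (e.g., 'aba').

Step 1: interval [0/1, 1/1), width = 1/1 - 0/1 = 1/1
  'e': [0/1 + 1/1*0/1, 0/1 + 1/1*1/3) = [0/1, 1/3)
  'a': [0/1 + 1/1*1/3, 0/1 + 1/1*5/6) = [1/3, 5/6)
  'b': [0/1 + 1/1*5/6, 0/1 + 1/1*1/1) = [5/6, 1/1) <- contains code 193/216
  emit 'b', narrow to [5/6, 1/1)
Step 2: interval [5/6, 1/1), width = 1/1 - 5/6 = 1/6
  'e': [5/6 + 1/6*0/1, 5/6 + 1/6*1/3) = [5/6, 8/9)
  'a': [5/6 + 1/6*1/3, 5/6 + 1/6*5/6) = [8/9, 35/36) <- contains code 193/216
  'b': [5/6 + 1/6*5/6, 5/6 + 1/6*1/1) = [35/36, 1/1)
  emit 'a', narrow to [8/9, 35/36)
Step 3: interval [8/9, 35/36), width = 35/36 - 8/9 = 1/12
  'e': [8/9 + 1/12*0/1, 8/9 + 1/12*1/3) = [8/9, 11/12) <- contains code 193/216
  'a': [8/9 + 1/12*1/3, 8/9 + 1/12*5/6) = [11/12, 23/24)
  'b': [8/9 + 1/12*5/6, 8/9 + 1/12*1/1) = [23/24, 35/36)
  emit 'e', narrow to [8/9, 11/12)
Step 4: interval [8/9, 11/12), width = 11/12 - 8/9 = 1/36
  'e': [8/9 + 1/36*0/1, 8/9 + 1/36*1/3) = [8/9, 97/108) <- contains code 193/216
  'a': [8/9 + 1/36*1/3, 8/9 + 1/36*5/6) = [97/108, 197/216)
  'b': [8/9 + 1/36*5/6, 8/9 + 1/36*1/1) = [197/216, 11/12)
  emit 'e', narrow to [8/9, 97/108)

Answer: baee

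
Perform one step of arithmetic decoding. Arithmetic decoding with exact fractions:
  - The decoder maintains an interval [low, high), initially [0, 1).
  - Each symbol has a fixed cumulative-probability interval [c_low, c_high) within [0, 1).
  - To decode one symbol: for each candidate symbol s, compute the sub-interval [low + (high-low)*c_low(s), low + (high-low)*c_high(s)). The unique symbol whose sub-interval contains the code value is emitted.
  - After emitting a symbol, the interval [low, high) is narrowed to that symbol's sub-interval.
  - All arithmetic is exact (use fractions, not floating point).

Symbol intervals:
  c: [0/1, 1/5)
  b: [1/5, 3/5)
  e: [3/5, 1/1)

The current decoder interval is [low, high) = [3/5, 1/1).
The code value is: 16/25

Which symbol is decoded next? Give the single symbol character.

Interval width = high − low = 1/1 − 3/5 = 2/5
Scaled code = (code − low) / width = (16/25 − 3/5) / 2/5 = 1/10
  c: [0/1, 1/5) ← scaled code falls here ✓
  b: [1/5, 3/5) 
  e: [3/5, 1/1) 

Answer: c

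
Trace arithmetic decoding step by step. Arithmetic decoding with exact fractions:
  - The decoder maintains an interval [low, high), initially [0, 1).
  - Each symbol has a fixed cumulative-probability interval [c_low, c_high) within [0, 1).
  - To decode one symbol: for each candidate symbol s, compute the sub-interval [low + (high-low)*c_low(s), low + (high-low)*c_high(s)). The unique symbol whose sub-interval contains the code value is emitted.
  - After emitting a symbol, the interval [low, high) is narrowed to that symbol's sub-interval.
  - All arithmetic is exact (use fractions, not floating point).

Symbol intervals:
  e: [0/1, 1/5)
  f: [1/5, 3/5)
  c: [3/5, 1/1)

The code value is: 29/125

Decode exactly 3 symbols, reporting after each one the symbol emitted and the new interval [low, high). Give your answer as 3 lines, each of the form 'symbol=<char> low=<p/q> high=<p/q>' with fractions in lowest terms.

Step 1: interval [0/1, 1/1), width = 1/1 - 0/1 = 1/1
  'e': [0/1 + 1/1*0/1, 0/1 + 1/1*1/5) = [0/1, 1/5)
  'f': [0/1 + 1/1*1/5, 0/1 + 1/1*3/5) = [1/5, 3/5) <- contains code 29/125
  'c': [0/1 + 1/1*3/5, 0/1 + 1/1*1/1) = [3/5, 1/1)
  emit 'f', narrow to [1/5, 3/5)
Step 2: interval [1/5, 3/5), width = 3/5 - 1/5 = 2/5
  'e': [1/5 + 2/5*0/1, 1/5 + 2/5*1/5) = [1/5, 7/25) <- contains code 29/125
  'f': [1/5 + 2/5*1/5, 1/5 + 2/5*3/5) = [7/25, 11/25)
  'c': [1/5 + 2/5*3/5, 1/5 + 2/5*1/1) = [11/25, 3/5)
  emit 'e', narrow to [1/5, 7/25)
Step 3: interval [1/5, 7/25), width = 7/25 - 1/5 = 2/25
  'e': [1/5 + 2/25*0/1, 1/5 + 2/25*1/5) = [1/5, 27/125)
  'f': [1/5 + 2/25*1/5, 1/5 + 2/25*3/5) = [27/125, 31/125) <- contains code 29/125
  'c': [1/5 + 2/25*3/5, 1/5 + 2/25*1/1) = [31/125, 7/25)
  emit 'f', narrow to [27/125, 31/125)

Answer: symbol=f low=1/5 high=3/5
symbol=e low=1/5 high=7/25
symbol=f low=27/125 high=31/125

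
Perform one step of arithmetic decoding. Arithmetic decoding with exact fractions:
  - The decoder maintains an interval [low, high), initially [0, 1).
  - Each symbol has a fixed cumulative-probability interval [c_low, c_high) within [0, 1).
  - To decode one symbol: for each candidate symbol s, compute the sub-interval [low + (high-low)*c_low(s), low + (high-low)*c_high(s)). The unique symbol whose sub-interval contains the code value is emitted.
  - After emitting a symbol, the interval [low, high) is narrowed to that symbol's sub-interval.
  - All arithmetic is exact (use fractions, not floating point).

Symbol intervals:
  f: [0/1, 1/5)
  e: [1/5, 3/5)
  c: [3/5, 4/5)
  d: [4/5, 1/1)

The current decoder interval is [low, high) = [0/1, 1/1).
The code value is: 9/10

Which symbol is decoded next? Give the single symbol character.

Interval width = high − low = 1/1 − 0/1 = 1/1
Scaled code = (code − low) / width = (9/10 − 0/1) / 1/1 = 9/10
  f: [0/1, 1/5) 
  e: [1/5, 3/5) 
  c: [3/5, 4/5) 
  d: [4/5, 1/1) ← scaled code falls here ✓

Answer: d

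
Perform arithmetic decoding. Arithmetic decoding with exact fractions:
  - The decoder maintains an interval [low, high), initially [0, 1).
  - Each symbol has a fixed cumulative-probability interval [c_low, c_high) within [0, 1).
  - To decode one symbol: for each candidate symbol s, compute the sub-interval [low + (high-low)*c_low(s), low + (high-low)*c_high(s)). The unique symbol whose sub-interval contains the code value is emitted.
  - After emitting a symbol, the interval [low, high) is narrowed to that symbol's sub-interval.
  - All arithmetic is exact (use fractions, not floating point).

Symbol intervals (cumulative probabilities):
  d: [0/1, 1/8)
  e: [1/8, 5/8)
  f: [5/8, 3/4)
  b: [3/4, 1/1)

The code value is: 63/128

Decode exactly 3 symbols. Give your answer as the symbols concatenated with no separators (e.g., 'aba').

Step 1: interval [0/1, 1/1), width = 1/1 - 0/1 = 1/1
  'd': [0/1 + 1/1*0/1, 0/1 + 1/1*1/8) = [0/1, 1/8)
  'e': [0/1 + 1/1*1/8, 0/1 + 1/1*5/8) = [1/8, 5/8) <- contains code 63/128
  'f': [0/1 + 1/1*5/8, 0/1 + 1/1*3/4) = [5/8, 3/4)
  'b': [0/1 + 1/1*3/4, 0/1 + 1/1*1/1) = [3/4, 1/1)
  emit 'e', narrow to [1/8, 5/8)
Step 2: interval [1/8, 5/8), width = 5/8 - 1/8 = 1/2
  'd': [1/8 + 1/2*0/1, 1/8 + 1/2*1/8) = [1/8, 3/16)
  'e': [1/8 + 1/2*1/8, 1/8 + 1/2*5/8) = [3/16, 7/16)
  'f': [1/8 + 1/2*5/8, 1/8 + 1/2*3/4) = [7/16, 1/2) <- contains code 63/128
  'b': [1/8 + 1/2*3/4, 1/8 + 1/2*1/1) = [1/2, 5/8)
  emit 'f', narrow to [7/16, 1/2)
Step 3: interval [7/16, 1/2), width = 1/2 - 7/16 = 1/16
  'd': [7/16 + 1/16*0/1, 7/16 + 1/16*1/8) = [7/16, 57/128)
  'e': [7/16 + 1/16*1/8, 7/16 + 1/16*5/8) = [57/128, 61/128)
  'f': [7/16 + 1/16*5/8, 7/16 + 1/16*3/4) = [61/128, 31/64)
  'b': [7/16 + 1/16*3/4, 7/16 + 1/16*1/1) = [31/64, 1/2) <- contains code 63/128
  emit 'b', narrow to [31/64, 1/2)

Answer: efb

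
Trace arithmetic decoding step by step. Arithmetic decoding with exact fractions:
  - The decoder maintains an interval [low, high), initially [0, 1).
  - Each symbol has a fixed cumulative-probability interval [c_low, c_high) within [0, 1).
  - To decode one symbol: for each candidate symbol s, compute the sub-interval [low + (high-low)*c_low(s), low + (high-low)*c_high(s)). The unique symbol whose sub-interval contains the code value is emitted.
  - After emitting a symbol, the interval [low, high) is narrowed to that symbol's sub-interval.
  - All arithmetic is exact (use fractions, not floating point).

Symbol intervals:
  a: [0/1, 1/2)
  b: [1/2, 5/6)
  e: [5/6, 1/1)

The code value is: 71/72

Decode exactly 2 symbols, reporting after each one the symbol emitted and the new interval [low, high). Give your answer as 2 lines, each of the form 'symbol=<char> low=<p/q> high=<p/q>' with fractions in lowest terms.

Step 1: interval [0/1, 1/1), width = 1/1 - 0/1 = 1/1
  'a': [0/1 + 1/1*0/1, 0/1 + 1/1*1/2) = [0/1, 1/2)
  'b': [0/1 + 1/1*1/2, 0/1 + 1/1*5/6) = [1/2, 5/6)
  'e': [0/1 + 1/1*5/6, 0/1 + 1/1*1/1) = [5/6, 1/1) <- contains code 71/72
  emit 'e', narrow to [5/6, 1/1)
Step 2: interval [5/6, 1/1), width = 1/1 - 5/6 = 1/6
  'a': [5/6 + 1/6*0/1, 5/6 + 1/6*1/2) = [5/6, 11/12)
  'b': [5/6 + 1/6*1/2, 5/6 + 1/6*5/6) = [11/12, 35/36)
  'e': [5/6 + 1/6*5/6, 5/6 + 1/6*1/1) = [35/36, 1/1) <- contains code 71/72
  emit 'e', narrow to [35/36, 1/1)

Answer: symbol=e low=5/6 high=1/1
symbol=e low=35/36 high=1/1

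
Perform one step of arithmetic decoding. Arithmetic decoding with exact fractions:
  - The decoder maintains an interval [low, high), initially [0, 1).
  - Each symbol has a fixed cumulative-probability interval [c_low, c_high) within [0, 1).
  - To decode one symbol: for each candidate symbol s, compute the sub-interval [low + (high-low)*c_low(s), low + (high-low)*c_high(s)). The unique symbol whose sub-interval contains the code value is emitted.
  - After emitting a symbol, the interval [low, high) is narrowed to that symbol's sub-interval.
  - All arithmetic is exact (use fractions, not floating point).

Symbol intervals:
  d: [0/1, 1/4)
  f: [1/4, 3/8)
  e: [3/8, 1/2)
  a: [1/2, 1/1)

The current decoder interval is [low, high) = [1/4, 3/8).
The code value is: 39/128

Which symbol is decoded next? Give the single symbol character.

Answer: e

Derivation:
Interval width = high − low = 3/8 − 1/4 = 1/8
Scaled code = (code − low) / width = (39/128 − 1/4) / 1/8 = 7/16
  d: [0/1, 1/4) 
  f: [1/4, 3/8) 
  e: [3/8, 1/2) ← scaled code falls here ✓
  a: [1/2, 1/1) 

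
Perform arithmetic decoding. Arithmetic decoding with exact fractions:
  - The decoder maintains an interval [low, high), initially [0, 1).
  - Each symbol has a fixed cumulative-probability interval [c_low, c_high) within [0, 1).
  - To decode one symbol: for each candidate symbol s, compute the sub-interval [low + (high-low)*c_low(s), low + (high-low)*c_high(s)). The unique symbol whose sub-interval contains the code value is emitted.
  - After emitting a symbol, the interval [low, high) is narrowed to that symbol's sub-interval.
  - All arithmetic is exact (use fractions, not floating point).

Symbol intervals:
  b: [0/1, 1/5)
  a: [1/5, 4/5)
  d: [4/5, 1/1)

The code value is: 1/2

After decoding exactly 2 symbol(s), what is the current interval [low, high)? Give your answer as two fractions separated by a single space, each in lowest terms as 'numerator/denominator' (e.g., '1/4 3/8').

Step 1: interval [0/1, 1/1), width = 1/1 - 0/1 = 1/1
  'b': [0/1 + 1/1*0/1, 0/1 + 1/1*1/5) = [0/1, 1/5)
  'a': [0/1 + 1/1*1/5, 0/1 + 1/1*4/5) = [1/5, 4/5) <- contains code 1/2
  'd': [0/1 + 1/1*4/5, 0/1 + 1/1*1/1) = [4/5, 1/1)
  emit 'a', narrow to [1/5, 4/5)
Step 2: interval [1/5, 4/5), width = 4/5 - 1/5 = 3/5
  'b': [1/5 + 3/5*0/1, 1/5 + 3/5*1/5) = [1/5, 8/25)
  'a': [1/5 + 3/5*1/5, 1/5 + 3/5*4/5) = [8/25, 17/25) <- contains code 1/2
  'd': [1/5 + 3/5*4/5, 1/5 + 3/5*1/1) = [17/25, 4/5)
  emit 'a', narrow to [8/25, 17/25)

Answer: 8/25 17/25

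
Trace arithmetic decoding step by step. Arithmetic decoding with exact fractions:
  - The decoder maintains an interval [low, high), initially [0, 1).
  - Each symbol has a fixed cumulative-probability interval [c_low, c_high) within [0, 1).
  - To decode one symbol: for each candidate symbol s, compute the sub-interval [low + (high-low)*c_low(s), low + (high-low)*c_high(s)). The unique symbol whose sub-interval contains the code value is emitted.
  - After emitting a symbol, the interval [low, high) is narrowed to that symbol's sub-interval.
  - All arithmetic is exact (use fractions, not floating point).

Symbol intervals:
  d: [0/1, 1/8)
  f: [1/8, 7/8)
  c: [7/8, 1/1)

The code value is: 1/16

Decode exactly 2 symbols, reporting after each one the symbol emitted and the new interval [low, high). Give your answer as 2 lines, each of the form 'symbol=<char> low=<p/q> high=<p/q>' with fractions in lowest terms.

Answer: symbol=d low=0/1 high=1/8
symbol=f low=1/64 high=7/64

Derivation:
Step 1: interval [0/1, 1/1), width = 1/1 - 0/1 = 1/1
  'd': [0/1 + 1/1*0/1, 0/1 + 1/1*1/8) = [0/1, 1/8) <- contains code 1/16
  'f': [0/1 + 1/1*1/8, 0/1 + 1/1*7/8) = [1/8, 7/8)
  'c': [0/1 + 1/1*7/8, 0/1 + 1/1*1/1) = [7/8, 1/1)
  emit 'd', narrow to [0/1, 1/8)
Step 2: interval [0/1, 1/8), width = 1/8 - 0/1 = 1/8
  'd': [0/1 + 1/8*0/1, 0/1 + 1/8*1/8) = [0/1, 1/64)
  'f': [0/1 + 1/8*1/8, 0/1 + 1/8*7/8) = [1/64, 7/64) <- contains code 1/16
  'c': [0/1 + 1/8*7/8, 0/1 + 1/8*1/1) = [7/64, 1/8)
  emit 'f', narrow to [1/64, 7/64)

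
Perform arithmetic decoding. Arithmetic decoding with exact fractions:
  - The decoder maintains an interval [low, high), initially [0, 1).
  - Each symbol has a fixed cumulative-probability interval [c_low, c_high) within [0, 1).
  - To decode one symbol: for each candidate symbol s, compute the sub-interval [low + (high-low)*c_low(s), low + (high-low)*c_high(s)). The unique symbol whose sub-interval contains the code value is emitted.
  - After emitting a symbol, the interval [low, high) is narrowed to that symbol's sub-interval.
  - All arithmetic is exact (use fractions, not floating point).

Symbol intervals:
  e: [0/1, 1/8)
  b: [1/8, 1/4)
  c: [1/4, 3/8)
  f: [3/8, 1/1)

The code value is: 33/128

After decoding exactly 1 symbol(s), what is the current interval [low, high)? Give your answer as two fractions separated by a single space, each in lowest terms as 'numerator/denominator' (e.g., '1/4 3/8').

Step 1: interval [0/1, 1/1), width = 1/1 - 0/1 = 1/1
  'e': [0/1 + 1/1*0/1, 0/1 + 1/1*1/8) = [0/1, 1/8)
  'b': [0/1 + 1/1*1/8, 0/1 + 1/1*1/4) = [1/8, 1/4)
  'c': [0/1 + 1/1*1/4, 0/1 + 1/1*3/8) = [1/4, 3/8) <- contains code 33/128
  'f': [0/1 + 1/1*3/8, 0/1 + 1/1*1/1) = [3/8, 1/1)
  emit 'c', narrow to [1/4, 3/8)

Answer: 1/4 3/8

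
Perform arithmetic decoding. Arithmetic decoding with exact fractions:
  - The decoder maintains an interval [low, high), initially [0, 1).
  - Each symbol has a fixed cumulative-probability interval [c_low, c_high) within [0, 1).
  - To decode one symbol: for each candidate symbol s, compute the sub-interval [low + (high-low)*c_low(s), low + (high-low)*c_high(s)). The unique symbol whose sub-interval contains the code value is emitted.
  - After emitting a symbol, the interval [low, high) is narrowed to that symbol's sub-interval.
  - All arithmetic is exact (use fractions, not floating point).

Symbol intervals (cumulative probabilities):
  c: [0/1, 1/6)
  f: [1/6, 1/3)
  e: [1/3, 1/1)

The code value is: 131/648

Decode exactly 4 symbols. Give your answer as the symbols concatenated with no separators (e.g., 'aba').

Answer: fffe

Derivation:
Step 1: interval [0/1, 1/1), width = 1/1 - 0/1 = 1/1
  'c': [0/1 + 1/1*0/1, 0/1 + 1/1*1/6) = [0/1, 1/6)
  'f': [0/1 + 1/1*1/6, 0/1 + 1/1*1/3) = [1/6, 1/3) <- contains code 131/648
  'e': [0/1 + 1/1*1/3, 0/1 + 1/1*1/1) = [1/3, 1/1)
  emit 'f', narrow to [1/6, 1/3)
Step 2: interval [1/6, 1/3), width = 1/3 - 1/6 = 1/6
  'c': [1/6 + 1/6*0/1, 1/6 + 1/6*1/6) = [1/6, 7/36)
  'f': [1/6 + 1/6*1/6, 1/6 + 1/6*1/3) = [7/36, 2/9) <- contains code 131/648
  'e': [1/6 + 1/6*1/3, 1/6 + 1/6*1/1) = [2/9, 1/3)
  emit 'f', narrow to [7/36, 2/9)
Step 3: interval [7/36, 2/9), width = 2/9 - 7/36 = 1/36
  'c': [7/36 + 1/36*0/1, 7/36 + 1/36*1/6) = [7/36, 43/216)
  'f': [7/36 + 1/36*1/6, 7/36 + 1/36*1/3) = [43/216, 11/54) <- contains code 131/648
  'e': [7/36 + 1/36*1/3, 7/36 + 1/36*1/1) = [11/54, 2/9)
  emit 'f', narrow to [43/216, 11/54)
Step 4: interval [43/216, 11/54), width = 11/54 - 43/216 = 1/216
  'c': [43/216 + 1/216*0/1, 43/216 + 1/216*1/6) = [43/216, 259/1296)
  'f': [43/216 + 1/216*1/6, 43/216 + 1/216*1/3) = [259/1296, 65/324)
  'e': [43/216 + 1/216*1/3, 43/216 + 1/216*1/1) = [65/324, 11/54) <- contains code 131/648
  emit 'e', narrow to [65/324, 11/54)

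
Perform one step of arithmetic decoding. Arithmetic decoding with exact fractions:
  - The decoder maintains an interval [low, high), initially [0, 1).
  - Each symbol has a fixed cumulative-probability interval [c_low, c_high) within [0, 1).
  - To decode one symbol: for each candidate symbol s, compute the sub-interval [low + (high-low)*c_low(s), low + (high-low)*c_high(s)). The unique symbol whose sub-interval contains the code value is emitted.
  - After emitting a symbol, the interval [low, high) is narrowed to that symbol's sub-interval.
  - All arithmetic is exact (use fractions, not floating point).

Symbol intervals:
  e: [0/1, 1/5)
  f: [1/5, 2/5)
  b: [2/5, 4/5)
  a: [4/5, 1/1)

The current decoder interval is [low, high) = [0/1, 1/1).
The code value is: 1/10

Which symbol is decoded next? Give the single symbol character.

Interval width = high − low = 1/1 − 0/1 = 1/1
Scaled code = (code − low) / width = (1/10 − 0/1) / 1/1 = 1/10
  e: [0/1, 1/5) ← scaled code falls here ✓
  f: [1/5, 2/5) 
  b: [2/5, 4/5) 
  a: [4/5, 1/1) 

Answer: e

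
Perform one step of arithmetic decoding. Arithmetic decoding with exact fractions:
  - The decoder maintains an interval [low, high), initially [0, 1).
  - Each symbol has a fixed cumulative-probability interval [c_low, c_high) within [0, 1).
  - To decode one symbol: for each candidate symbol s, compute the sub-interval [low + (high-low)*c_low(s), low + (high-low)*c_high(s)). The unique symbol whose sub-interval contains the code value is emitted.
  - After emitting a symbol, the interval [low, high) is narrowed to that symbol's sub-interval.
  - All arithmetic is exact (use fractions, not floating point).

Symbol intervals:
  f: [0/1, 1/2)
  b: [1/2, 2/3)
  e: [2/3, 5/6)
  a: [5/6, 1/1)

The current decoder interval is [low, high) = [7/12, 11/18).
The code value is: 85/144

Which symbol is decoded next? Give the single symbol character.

Interval width = high − low = 11/18 − 7/12 = 1/36
Scaled code = (code − low) / width = (85/144 − 7/12) / 1/36 = 1/4
  f: [0/1, 1/2) ← scaled code falls here ✓
  b: [1/2, 2/3) 
  e: [2/3, 5/6) 
  a: [5/6, 1/1) 

Answer: f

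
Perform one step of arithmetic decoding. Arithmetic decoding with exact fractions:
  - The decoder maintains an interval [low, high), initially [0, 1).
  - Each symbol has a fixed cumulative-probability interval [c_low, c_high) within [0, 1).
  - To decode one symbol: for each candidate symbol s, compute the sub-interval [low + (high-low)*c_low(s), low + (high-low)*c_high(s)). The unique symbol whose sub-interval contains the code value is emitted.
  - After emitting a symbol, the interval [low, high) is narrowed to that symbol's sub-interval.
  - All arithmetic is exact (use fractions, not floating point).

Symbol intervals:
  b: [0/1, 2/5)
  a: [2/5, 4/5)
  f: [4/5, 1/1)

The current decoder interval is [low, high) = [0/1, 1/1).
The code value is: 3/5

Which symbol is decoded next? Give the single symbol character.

Answer: a

Derivation:
Interval width = high − low = 1/1 − 0/1 = 1/1
Scaled code = (code − low) / width = (3/5 − 0/1) / 1/1 = 3/5
  b: [0/1, 2/5) 
  a: [2/5, 4/5) ← scaled code falls here ✓
  f: [4/5, 1/1) 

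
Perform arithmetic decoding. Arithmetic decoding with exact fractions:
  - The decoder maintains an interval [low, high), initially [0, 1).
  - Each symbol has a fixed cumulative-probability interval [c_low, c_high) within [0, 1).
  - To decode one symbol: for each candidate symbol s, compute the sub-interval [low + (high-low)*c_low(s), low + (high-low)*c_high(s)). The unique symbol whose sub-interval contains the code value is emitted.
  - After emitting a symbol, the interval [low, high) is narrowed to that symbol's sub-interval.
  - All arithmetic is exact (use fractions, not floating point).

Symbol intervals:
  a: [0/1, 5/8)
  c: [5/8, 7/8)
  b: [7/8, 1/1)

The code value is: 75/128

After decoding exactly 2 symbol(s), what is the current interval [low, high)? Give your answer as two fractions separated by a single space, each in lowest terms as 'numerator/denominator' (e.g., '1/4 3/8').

Step 1: interval [0/1, 1/1), width = 1/1 - 0/1 = 1/1
  'a': [0/1 + 1/1*0/1, 0/1 + 1/1*5/8) = [0/1, 5/8) <- contains code 75/128
  'c': [0/1 + 1/1*5/8, 0/1 + 1/1*7/8) = [5/8, 7/8)
  'b': [0/1 + 1/1*7/8, 0/1 + 1/1*1/1) = [7/8, 1/1)
  emit 'a', narrow to [0/1, 5/8)
Step 2: interval [0/1, 5/8), width = 5/8 - 0/1 = 5/8
  'a': [0/1 + 5/8*0/1, 0/1 + 5/8*5/8) = [0/1, 25/64)
  'c': [0/1 + 5/8*5/8, 0/1 + 5/8*7/8) = [25/64, 35/64)
  'b': [0/1 + 5/8*7/8, 0/1 + 5/8*1/1) = [35/64, 5/8) <- contains code 75/128
  emit 'b', narrow to [35/64, 5/8)

Answer: 35/64 5/8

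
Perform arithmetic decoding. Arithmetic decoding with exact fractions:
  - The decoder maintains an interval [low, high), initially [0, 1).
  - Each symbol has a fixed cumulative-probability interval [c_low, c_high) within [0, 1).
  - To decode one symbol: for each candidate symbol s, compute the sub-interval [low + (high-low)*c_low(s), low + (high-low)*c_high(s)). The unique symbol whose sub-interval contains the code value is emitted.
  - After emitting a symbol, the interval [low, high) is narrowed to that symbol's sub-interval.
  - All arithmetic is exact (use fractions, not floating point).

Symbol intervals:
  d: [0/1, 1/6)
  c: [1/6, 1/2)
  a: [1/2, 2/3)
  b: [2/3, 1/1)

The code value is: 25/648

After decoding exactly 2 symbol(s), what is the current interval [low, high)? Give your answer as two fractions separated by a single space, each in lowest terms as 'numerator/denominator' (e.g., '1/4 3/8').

Answer: 1/36 1/12

Derivation:
Step 1: interval [0/1, 1/1), width = 1/1 - 0/1 = 1/1
  'd': [0/1 + 1/1*0/1, 0/1 + 1/1*1/6) = [0/1, 1/6) <- contains code 25/648
  'c': [0/1 + 1/1*1/6, 0/1 + 1/1*1/2) = [1/6, 1/2)
  'a': [0/1 + 1/1*1/2, 0/1 + 1/1*2/3) = [1/2, 2/3)
  'b': [0/1 + 1/1*2/3, 0/1 + 1/1*1/1) = [2/3, 1/1)
  emit 'd', narrow to [0/1, 1/6)
Step 2: interval [0/1, 1/6), width = 1/6 - 0/1 = 1/6
  'd': [0/1 + 1/6*0/1, 0/1 + 1/6*1/6) = [0/1, 1/36)
  'c': [0/1 + 1/6*1/6, 0/1 + 1/6*1/2) = [1/36, 1/12) <- contains code 25/648
  'a': [0/1 + 1/6*1/2, 0/1 + 1/6*2/3) = [1/12, 1/9)
  'b': [0/1 + 1/6*2/3, 0/1 + 1/6*1/1) = [1/9, 1/6)
  emit 'c', narrow to [1/36, 1/12)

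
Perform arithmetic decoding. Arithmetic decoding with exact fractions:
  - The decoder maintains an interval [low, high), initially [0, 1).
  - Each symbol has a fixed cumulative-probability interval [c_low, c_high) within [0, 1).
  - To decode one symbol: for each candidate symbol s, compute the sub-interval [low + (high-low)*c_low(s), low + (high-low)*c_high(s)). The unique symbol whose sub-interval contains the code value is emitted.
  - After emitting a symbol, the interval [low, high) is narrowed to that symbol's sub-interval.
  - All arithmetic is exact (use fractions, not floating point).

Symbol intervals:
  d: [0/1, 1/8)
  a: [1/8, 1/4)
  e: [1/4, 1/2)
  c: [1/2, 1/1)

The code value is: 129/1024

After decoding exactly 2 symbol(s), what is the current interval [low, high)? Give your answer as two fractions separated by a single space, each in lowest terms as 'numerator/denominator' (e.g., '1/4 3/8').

Step 1: interval [0/1, 1/1), width = 1/1 - 0/1 = 1/1
  'd': [0/1 + 1/1*0/1, 0/1 + 1/1*1/8) = [0/1, 1/8)
  'a': [0/1 + 1/1*1/8, 0/1 + 1/1*1/4) = [1/8, 1/4) <- contains code 129/1024
  'e': [0/1 + 1/1*1/4, 0/1 + 1/1*1/2) = [1/4, 1/2)
  'c': [0/1 + 1/1*1/2, 0/1 + 1/1*1/1) = [1/2, 1/1)
  emit 'a', narrow to [1/8, 1/4)
Step 2: interval [1/8, 1/4), width = 1/4 - 1/8 = 1/8
  'd': [1/8 + 1/8*0/1, 1/8 + 1/8*1/8) = [1/8, 9/64) <- contains code 129/1024
  'a': [1/8 + 1/8*1/8, 1/8 + 1/8*1/4) = [9/64, 5/32)
  'e': [1/8 + 1/8*1/4, 1/8 + 1/8*1/2) = [5/32, 3/16)
  'c': [1/8 + 1/8*1/2, 1/8 + 1/8*1/1) = [3/16, 1/4)
  emit 'd', narrow to [1/8, 9/64)

Answer: 1/8 9/64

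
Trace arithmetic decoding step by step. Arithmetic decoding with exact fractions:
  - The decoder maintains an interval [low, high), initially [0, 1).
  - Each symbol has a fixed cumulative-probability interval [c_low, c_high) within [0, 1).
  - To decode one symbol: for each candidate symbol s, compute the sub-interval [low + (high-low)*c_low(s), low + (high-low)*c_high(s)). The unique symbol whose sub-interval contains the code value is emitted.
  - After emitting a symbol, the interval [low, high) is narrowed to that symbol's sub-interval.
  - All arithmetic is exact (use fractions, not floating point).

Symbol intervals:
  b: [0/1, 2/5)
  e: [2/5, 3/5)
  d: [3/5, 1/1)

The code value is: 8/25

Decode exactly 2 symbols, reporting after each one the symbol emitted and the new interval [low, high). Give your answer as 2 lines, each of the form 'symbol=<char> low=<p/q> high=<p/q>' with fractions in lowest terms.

Answer: symbol=b low=0/1 high=2/5
symbol=d low=6/25 high=2/5

Derivation:
Step 1: interval [0/1, 1/1), width = 1/1 - 0/1 = 1/1
  'b': [0/1 + 1/1*0/1, 0/1 + 1/1*2/5) = [0/1, 2/5) <- contains code 8/25
  'e': [0/1 + 1/1*2/5, 0/1 + 1/1*3/5) = [2/5, 3/5)
  'd': [0/1 + 1/1*3/5, 0/1 + 1/1*1/1) = [3/5, 1/1)
  emit 'b', narrow to [0/1, 2/5)
Step 2: interval [0/1, 2/5), width = 2/5 - 0/1 = 2/5
  'b': [0/1 + 2/5*0/1, 0/1 + 2/5*2/5) = [0/1, 4/25)
  'e': [0/1 + 2/5*2/5, 0/1 + 2/5*3/5) = [4/25, 6/25)
  'd': [0/1 + 2/5*3/5, 0/1 + 2/5*1/1) = [6/25, 2/5) <- contains code 8/25
  emit 'd', narrow to [6/25, 2/5)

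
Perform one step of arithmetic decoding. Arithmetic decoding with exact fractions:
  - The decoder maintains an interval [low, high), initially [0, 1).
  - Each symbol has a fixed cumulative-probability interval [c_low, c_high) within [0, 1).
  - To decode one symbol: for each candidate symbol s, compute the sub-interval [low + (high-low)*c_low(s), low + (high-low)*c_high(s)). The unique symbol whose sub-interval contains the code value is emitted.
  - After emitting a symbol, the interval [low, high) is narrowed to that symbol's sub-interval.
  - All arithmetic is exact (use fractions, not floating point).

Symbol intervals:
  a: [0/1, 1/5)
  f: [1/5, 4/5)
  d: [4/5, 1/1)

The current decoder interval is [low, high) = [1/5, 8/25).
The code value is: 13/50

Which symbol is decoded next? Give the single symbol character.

Answer: f

Derivation:
Interval width = high − low = 8/25 − 1/5 = 3/25
Scaled code = (code − low) / width = (13/50 − 1/5) / 3/25 = 1/2
  a: [0/1, 1/5) 
  f: [1/5, 4/5) ← scaled code falls here ✓
  d: [4/5, 1/1) 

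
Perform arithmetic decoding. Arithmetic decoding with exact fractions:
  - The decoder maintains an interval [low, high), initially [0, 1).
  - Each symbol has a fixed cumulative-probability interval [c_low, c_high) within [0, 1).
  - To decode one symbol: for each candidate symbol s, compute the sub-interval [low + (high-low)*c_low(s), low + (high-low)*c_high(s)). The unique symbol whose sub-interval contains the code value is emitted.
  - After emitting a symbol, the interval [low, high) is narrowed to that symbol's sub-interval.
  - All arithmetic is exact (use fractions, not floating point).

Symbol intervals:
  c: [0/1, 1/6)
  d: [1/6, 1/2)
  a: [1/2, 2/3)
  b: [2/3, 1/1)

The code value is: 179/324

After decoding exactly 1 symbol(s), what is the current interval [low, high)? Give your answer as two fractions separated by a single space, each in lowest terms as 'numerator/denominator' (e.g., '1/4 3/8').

Answer: 1/2 2/3

Derivation:
Step 1: interval [0/1, 1/1), width = 1/1 - 0/1 = 1/1
  'c': [0/1 + 1/1*0/1, 0/1 + 1/1*1/6) = [0/1, 1/6)
  'd': [0/1 + 1/1*1/6, 0/1 + 1/1*1/2) = [1/6, 1/2)
  'a': [0/1 + 1/1*1/2, 0/1 + 1/1*2/3) = [1/2, 2/3) <- contains code 179/324
  'b': [0/1 + 1/1*2/3, 0/1 + 1/1*1/1) = [2/3, 1/1)
  emit 'a', narrow to [1/2, 2/3)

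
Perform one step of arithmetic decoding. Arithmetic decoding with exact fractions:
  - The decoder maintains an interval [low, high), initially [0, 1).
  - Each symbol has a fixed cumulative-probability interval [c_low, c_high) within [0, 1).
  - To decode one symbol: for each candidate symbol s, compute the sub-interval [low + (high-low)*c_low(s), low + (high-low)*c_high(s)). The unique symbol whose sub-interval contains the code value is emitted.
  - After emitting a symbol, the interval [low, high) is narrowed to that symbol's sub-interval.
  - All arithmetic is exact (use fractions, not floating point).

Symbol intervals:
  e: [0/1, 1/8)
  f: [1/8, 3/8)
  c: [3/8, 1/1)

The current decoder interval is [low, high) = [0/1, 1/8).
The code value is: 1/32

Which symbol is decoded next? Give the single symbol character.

Interval width = high − low = 1/8 − 0/1 = 1/8
Scaled code = (code − low) / width = (1/32 − 0/1) / 1/8 = 1/4
  e: [0/1, 1/8) 
  f: [1/8, 3/8) ← scaled code falls here ✓
  c: [3/8, 1/1) 

Answer: f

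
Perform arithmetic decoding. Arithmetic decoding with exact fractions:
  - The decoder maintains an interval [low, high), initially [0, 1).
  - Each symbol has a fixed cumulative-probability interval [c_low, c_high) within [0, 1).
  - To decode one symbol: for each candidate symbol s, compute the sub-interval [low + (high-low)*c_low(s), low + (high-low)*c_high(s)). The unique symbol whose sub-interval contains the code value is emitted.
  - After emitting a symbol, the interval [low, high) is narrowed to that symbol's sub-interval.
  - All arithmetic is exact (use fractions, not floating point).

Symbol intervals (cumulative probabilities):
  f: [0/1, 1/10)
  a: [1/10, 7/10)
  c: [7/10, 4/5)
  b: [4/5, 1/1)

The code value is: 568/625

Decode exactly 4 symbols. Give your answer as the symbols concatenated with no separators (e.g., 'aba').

Step 1: interval [0/1, 1/1), width = 1/1 - 0/1 = 1/1
  'f': [0/1 + 1/1*0/1, 0/1 + 1/1*1/10) = [0/1, 1/10)
  'a': [0/1 + 1/1*1/10, 0/1 + 1/1*7/10) = [1/10, 7/10)
  'c': [0/1 + 1/1*7/10, 0/1 + 1/1*4/5) = [7/10, 4/5)
  'b': [0/1 + 1/1*4/5, 0/1 + 1/1*1/1) = [4/5, 1/1) <- contains code 568/625
  emit 'b', narrow to [4/5, 1/1)
Step 2: interval [4/5, 1/1), width = 1/1 - 4/5 = 1/5
  'f': [4/5 + 1/5*0/1, 4/5 + 1/5*1/10) = [4/5, 41/50)
  'a': [4/5 + 1/5*1/10, 4/5 + 1/5*7/10) = [41/50, 47/50) <- contains code 568/625
  'c': [4/5 + 1/5*7/10, 4/5 + 1/5*4/5) = [47/50, 24/25)
  'b': [4/5 + 1/5*4/5, 4/5 + 1/5*1/1) = [24/25, 1/1)
  emit 'a', narrow to [41/50, 47/50)
Step 3: interval [41/50, 47/50), width = 47/50 - 41/50 = 3/25
  'f': [41/50 + 3/25*0/1, 41/50 + 3/25*1/10) = [41/50, 104/125)
  'a': [41/50 + 3/25*1/10, 41/50 + 3/25*7/10) = [104/125, 113/125)
  'c': [41/50 + 3/25*7/10, 41/50 + 3/25*4/5) = [113/125, 229/250) <- contains code 568/625
  'b': [41/50 + 3/25*4/5, 41/50 + 3/25*1/1) = [229/250, 47/50)
  emit 'c', narrow to [113/125, 229/250)
Step 4: interval [113/125, 229/250), width = 229/250 - 113/125 = 3/250
  'f': [113/125 + 3/250*0/1, 113/125 + 3/250*1/10) = [113/125, 2263/2500)
  'a': [113/125 + 3/250*1/10, 113/125 + 3/250*7/10) = [2263/2500, 2281/2500) <- contains code 568/625
  'c': [113/125 + 3/250*7/10, 113/125 + 3/250*4/5) = [2281/2500, 571/625)
  'b': [113/125 + 3/250*4/5, 113/125 + 3/250*1/1) = [571/625, 229/250)
  emit 'a', narrow to [2263/2500, 2281/2500)

Answer: baca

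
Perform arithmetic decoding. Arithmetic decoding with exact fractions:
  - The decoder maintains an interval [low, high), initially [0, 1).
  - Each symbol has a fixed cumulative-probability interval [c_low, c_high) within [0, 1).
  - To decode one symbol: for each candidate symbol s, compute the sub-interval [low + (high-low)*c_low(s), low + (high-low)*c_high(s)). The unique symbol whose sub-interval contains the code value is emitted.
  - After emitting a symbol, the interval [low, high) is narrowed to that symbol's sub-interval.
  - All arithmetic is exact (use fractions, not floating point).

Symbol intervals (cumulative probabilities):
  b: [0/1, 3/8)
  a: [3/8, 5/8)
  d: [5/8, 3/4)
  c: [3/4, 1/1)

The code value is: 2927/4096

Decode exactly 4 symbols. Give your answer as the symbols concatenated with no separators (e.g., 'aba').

Step 1: interval [0/1, 1/1), width = 1/1 - 0/1 = 1/1
  'b': [0/1 + 1/1*0/1, 0/1 + 1/1*3/8) = [0/1, 3/8)
  'a': [0/1 + 1/1*3/8, 0/1 + 1/1*5/8) = [3/8, 5/8)
  'd': [0/1 + 1/1*5/8, 0/1 + 1/1*3/4) = [5/8, 3/4) <- contains code 2927/4096
  'c': [0/1 + 1/1*3/4, 0/1 + 1/1*1/1) = [3/4, 1/1)
  emit 'd', narrow to [5/8, 3/4)
Step 2: interval [5/8, 3/4), width = 3/4 - 5/8 = 1/8
  'b': [5/8 + 1/8*0/1, 5/8 + 1/8*3/8) = [5/8, 43/64)
  'a': [5/8 + 1/8*3/8, 5/8 + 1/8*5/8) = [43/64, 45/64)
  'd': [5/8 + 1/8*5/8, 5/8 + 1/8*3/4) = [45/64, 23/32) <- contains code 2927/4096
  'c': [5/8 + 1/8*3/4, 5/8 + 1/8*1/1) = [23/32, 3/4)
  emit 'd', narrow to [45/64, 23/32)
Step 3: interval [45/64, 23/32), width = 23/32 - 45/64 = 1/64
  'b': [45/64 + 1/64*0/1, 45/64 + 1/64*3/8) = [45/64, 363/512)
  'a': [45/64 + 1/64*3/8, 45/64 + 1/64*5/8) = [363/512, 365/512)
  'd': [45/64 + 1/64*5/8, 45/64 + 1/64*3/4) = [365/512, 183/256) <- contains code 2927/4096
  'c': [45/64 + 1/64*3/4, 45/64 + 1/64*1/1) = [183/256, 23/32)
  emit 'd', narrow to [365/512, 183/256)
Step 4: interval [365/512, 183/256), width = 183/256 - 365/512 = 1/512
  'b': [365/512 + 1/512*0/1, 365/512 + 1/512*3/8) = [365/512, 2923/4096)
  'a': [365/512 + 1/512*3/8, 365/512 + 1/512*5/8) = [2923/4096, 2925/4096)
  'd': [365/512 + 1/512*5/8, 365/512 + 1/512*3/4) = [2925/4096, 1463/2048)
  'c': [365/512 + 1/512*3/4, 365/512 + 1/512*1/1) = [1463/2048, 183/256) <- contains code 2927/4096
  emit 'c', narrow to [1463/2048, 183/256)

Answer: dddc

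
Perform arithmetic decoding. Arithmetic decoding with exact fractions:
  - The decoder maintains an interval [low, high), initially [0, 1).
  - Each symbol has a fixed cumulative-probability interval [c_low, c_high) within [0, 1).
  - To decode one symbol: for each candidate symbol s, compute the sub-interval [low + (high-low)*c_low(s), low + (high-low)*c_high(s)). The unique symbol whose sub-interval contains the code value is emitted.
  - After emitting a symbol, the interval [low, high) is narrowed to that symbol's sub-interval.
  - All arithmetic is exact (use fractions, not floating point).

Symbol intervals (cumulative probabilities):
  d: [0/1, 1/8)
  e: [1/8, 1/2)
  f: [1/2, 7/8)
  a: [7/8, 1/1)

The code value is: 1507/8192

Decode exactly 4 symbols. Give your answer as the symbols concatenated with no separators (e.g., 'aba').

Step 1: interval [0/1, 1/1), width = 1/1 - 0/1 = 1/1
  'd': [0/1 + 1/1*0/1, 0/1 + 1/1*1/8) = [0/1, 1/8)
  'e': [0/1 + 1/1*1/8, 0/1 + 1/1*1/2) = [1/8, 1/2) <- contains code 1507/8192
  'f': [0/1 + 1/1*1/2, 0/1 + 1/1*7/8) = [1/2, 7/8)
  'a': [0/1 + 1/1*7/8, 0/1 + 1/1*1/1) = [7/8, 1/1)
  emit 'e', narrow to [1/8, 1/2)
Step 2: interval [1/8, 1/2), width = 1/2 - 1/8 = 3/8
  'd': [1/8 + 3/8*0/1, 1/8 + 3/8*1/8) = [1/8, 11/64)
  'e': [1/8 + 3/8*1/8, 1/8 + 3/8*1/2) = [11/64, 5/16) <- contains code 1507/8192
  'f': [1/8 + 3/8*1/2, 1/8 + 3/8*7/8) = [5/16, 29/64)
  'a': [1/8 + 3/8*7/8, 1/8 + 3/8*1/1) = [29/64, 1/2)
  emit 'e', narrow to [11/64, 5/16)
Step 3: interval [11/64, 5/16), width = 5/16 - 11/64 = 9/64
  'd': [11/64 + 9/64*0/1, 11/64 + 9/64*1/8) = [11/64, 97/512) <- contains code 1507/8192
  'e': [11/64 + 9/64*1/8, 11/64 + 9/64*1/2) = [97/512, 31/128)
  'f': [11/64 + 9/64*1/2, 11/64 + 9/64*7/8) = [31/128, 151/512)
  'a': [11/64 + 9/64*7/8, 11/64 + 9/64*1/1) = [151/512, 5/16)
  emit 'd', narrow to [11/64, 97/512)
Step 4: interval [11/64, 97/512), width = 97/512 - 11/64 = 9/512
  'd': [11/64 + 9/512*0/1, 11/64 + 9/512*1/8) = [11/64, 713/4096)
  'e': [11/64 + 9/512*1/8, 11/64 + 9/512*1/2) = [713/4096, 185/1024)
  'f': [11/64 + 9/512*1/2, 11/64 + 9/512*7/8) = [185/1024, 767/4096) <- contains code 1507/8192
  'a': [11/64 + 9/512*7/8, 11/64 + 9/512*1/1) = [767/4096, 97/512)
  emit 'f', narrow to [185/1024, 767/4096)

Answer: eedf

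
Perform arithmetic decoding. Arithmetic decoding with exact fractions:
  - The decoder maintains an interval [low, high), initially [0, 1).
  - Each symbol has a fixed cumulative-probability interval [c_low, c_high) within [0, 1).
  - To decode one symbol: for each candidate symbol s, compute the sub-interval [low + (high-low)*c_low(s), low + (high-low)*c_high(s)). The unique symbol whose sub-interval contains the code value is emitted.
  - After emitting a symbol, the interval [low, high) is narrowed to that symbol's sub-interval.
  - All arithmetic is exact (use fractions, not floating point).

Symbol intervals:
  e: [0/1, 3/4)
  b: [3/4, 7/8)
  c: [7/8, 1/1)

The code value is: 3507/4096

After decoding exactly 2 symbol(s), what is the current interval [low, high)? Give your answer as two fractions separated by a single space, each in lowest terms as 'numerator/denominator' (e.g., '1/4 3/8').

Step 1: interval [0/1, 1/1), width = 1/1 - 0/1 = 1/1
  'e': [0/1 + 1/1*0/1, 0/1 + 1/1*3/4) = [0/1, 3/4)
  'b': [0/1 + 1/1*3/4, 0/1 + 1/1*7/8) = [3/4, 7/8) <- contains code 3507/4096
  'c': [0/1 + 1/1*7/8, 0/1 + 1/1*1/1) = [7/8, 1/1)
  emit 'b', narrow to [3/4, 7/8)
Step 2: interval [3/4, 7/8), width = 7/8 - 3/4 = 1/8
  'e': [3/4 + 1/8*0/1, 3/4 + 1/8*3/4) = [3/4, 27/32)
  'b': [3/4 + 1/8*3/4, 3/4 + 1/8*7/8) = [27/32, 55/64) <- contains code 3507/4096
  'c': [3/4 + 1/8*7/8, 3/4 + 1/8*1/1) = [55/64, 7/8)
  emit 'b', narrow to [27/32, 55/64)

Answer: 27/32 55/64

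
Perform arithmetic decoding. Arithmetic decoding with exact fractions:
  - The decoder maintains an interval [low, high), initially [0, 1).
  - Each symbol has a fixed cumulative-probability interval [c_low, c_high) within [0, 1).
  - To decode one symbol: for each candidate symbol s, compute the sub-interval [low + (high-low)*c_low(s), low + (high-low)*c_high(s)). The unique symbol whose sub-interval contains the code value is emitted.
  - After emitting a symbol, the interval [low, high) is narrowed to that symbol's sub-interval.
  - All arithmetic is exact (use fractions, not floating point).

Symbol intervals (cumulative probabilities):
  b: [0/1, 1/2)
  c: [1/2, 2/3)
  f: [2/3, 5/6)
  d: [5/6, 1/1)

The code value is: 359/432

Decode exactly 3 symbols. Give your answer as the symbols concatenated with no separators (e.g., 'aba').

Step 1: interval [0/1, 1/1), width = 1/1 - 0/1 = 1/1
  'b': [0/1 + 1/1*0/1, 0/1 + 1/1*1/2) = [0/1, 1/2)
  'c': [0/1 + 1/1*1/2, 0/1 + 1/1*2/3) = [1/2, 2/3)
  'f': [0/1 + 1/1*2/3, 0/1 + 1/1*5/6) = [2/3, 5/6) <- contains code 359/432
  'd': [0/1 + 1/1*5/6, 0/1 + 1/1*1/1) = [5/6, 1/1)
  emit 'f', narrow to [2/3, 5/6)
Step 2: interval [2/3, 5/6), width = 5/6 - 2/3 = 1/6
  'b': [2/3 + 1/6*0/1, 2/3 + 1/6*1/2) = [2/3, 3/4)
  'c': [2/3 + 1/6*1/2, 2/3 + 1/6*2/3) = [3/4, 7/9)
  'f': [2/3 + 1/6*2/3, 2/3 + 1/6*5/6) = [7/9, 29/36)
  'd': [2/3 + 1/6*5/6, 2/3 + 1/6*1/1) = [29/36, 5/6) <- contains code 359/432
  emit 'd', narrow to [29/36, 5/6)
Step 3: interval [29/36, 5/6), width = 5/6 - 29/36 = 1/36
  'b': [29/36 + 1/36*0/1, 29/36 + 1/36*1/2) = [29/36, 59/72)
  'c': [29/36 + 1/36*1/2, 29/36 + 1/36*2/3) = [59/72, 89/108)
  'f': [29/36 + 1/36*2/3, 29/36 + 1/36*5/6) = [89/108, 179/216)
  'd': [29/36 + 1/36*5/6, 29/36 + 1/36*1/1) = [179/216, 5/6) <- contains code 359/432
  emit 'd', narrow to [179/216, 5/6)

Answer: fdd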